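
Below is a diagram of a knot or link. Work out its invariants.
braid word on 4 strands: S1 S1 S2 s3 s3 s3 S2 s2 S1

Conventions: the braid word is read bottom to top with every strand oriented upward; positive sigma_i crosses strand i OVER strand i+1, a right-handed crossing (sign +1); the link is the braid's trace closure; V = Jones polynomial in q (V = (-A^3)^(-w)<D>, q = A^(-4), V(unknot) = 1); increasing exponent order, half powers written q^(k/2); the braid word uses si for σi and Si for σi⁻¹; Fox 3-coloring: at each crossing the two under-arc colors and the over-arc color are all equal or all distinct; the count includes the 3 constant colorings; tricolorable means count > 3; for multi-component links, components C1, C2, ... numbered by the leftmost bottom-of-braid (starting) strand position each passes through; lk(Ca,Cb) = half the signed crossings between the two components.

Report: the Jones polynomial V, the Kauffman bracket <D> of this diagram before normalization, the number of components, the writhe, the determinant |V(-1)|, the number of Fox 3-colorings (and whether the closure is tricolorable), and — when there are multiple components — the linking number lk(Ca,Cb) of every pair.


Jones polynomial: V(q) = -q^-3 + q^-2 - q^-1 + 3 - q + q^2 - q^3
<D> = A^-15 - A^-11 + A^-7 - 3A^-3 + A - A^5 + A^9; writhe -1
components 1, writhe -1 (9 crossings)
3-colorings: 27 of 3^9, det 9 — tricolorable
note: |V(-1)| = 9: so tricolorable, since 3 divides 9


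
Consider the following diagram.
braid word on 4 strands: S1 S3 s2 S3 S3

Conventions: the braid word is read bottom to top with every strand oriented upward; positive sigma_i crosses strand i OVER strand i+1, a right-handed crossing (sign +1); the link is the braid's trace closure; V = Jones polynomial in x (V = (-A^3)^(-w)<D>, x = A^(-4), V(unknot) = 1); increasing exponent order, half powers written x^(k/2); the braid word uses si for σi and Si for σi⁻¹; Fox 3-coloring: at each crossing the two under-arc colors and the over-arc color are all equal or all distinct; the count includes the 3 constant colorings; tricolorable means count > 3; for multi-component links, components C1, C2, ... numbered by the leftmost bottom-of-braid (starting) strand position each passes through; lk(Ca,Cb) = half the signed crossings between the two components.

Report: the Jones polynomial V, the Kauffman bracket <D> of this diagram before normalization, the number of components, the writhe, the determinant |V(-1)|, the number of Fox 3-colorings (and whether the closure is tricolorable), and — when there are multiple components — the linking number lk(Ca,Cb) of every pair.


V = -x^-4 + x^-3 + x^-1
<D> = -A^-5 - A^3 + A^7 (w = -3)
1 component over 5 crossings, w = -3
9 Fox colorings among 3^5, |V(-1)| = 3: tricolorable
why: det 3 = |V(-1)|; divisible by 3, so tricolorable


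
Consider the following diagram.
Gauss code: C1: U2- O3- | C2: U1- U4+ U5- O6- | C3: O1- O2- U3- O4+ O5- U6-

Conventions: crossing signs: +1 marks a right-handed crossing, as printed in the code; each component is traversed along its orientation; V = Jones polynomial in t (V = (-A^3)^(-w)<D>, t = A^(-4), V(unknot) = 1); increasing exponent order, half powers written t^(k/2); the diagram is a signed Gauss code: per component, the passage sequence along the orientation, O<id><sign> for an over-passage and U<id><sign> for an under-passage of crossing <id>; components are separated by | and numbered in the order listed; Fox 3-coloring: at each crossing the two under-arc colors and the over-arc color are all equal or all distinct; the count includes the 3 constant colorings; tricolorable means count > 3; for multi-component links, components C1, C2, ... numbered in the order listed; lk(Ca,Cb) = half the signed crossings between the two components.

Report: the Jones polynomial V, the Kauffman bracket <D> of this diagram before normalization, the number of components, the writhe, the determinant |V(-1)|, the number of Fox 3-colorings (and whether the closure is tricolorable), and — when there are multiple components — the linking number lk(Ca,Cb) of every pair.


V(t) = t^-5 + 2t^-3 + t^-1
bracket: A^-8 + 2 + A^8, w = -4
3 components, writhe -4, over 6 crossings
lk(C1,C2) = 0
linking number lk(C1,C3) = -1
lk(C2,C3): -1
det 4, colorings 3 of 3^6 — not tricolorable
observation: w = -4 shifts under R1 moves; the (-A^3)^(4) factor cancels that in V


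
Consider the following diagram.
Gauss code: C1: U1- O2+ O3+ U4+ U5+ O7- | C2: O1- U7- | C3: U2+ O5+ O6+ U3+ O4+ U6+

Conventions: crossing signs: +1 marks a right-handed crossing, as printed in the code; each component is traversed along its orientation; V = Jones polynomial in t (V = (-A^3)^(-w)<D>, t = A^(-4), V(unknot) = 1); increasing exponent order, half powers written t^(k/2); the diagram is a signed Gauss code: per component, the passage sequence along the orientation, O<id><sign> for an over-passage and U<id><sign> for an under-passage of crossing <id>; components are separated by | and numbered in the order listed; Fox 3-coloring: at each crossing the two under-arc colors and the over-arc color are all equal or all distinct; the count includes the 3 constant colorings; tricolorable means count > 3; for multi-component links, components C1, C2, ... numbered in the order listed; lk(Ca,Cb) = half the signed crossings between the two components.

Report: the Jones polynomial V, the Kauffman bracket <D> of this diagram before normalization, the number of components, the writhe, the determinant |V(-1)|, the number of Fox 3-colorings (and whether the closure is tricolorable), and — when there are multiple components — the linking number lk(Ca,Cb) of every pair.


V = t^-1 + 2t - t^2 + 2t^3 - t^4 + t^5
<D> = -A^-11 + A^-7 - 2A^-3 + A - 2A^5 - A^13 (w = +3)
3 components over 7 crossings, w = +3
lk(C1,C2): -1
lk(C1,C3) = +2
linking number lk(C2,C3) = 0
3 Fox colorings among 3^7, |V(-1)| = 8: not tricolorable
why: summing lk over 3 pairs gives +1


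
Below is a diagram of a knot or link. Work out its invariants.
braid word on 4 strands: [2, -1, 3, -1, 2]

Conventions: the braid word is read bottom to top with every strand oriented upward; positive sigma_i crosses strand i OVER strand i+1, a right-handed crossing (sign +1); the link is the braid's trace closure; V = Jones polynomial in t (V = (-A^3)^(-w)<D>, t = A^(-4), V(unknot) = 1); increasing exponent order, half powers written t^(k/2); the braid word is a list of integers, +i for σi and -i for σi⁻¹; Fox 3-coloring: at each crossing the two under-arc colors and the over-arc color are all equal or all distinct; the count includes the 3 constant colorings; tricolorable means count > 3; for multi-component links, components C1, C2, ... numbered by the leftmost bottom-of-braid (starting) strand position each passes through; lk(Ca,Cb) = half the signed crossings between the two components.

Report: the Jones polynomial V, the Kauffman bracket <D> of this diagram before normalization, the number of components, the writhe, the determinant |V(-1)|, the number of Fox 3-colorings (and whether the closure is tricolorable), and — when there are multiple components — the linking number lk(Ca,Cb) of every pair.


V = t^-2 + 2 + t^2
<D> = -A^-5 - 2A^3 - A^11 (w = +1)
3 components over 5 crossings, w = +1
lk(C1,C2): 0
lk(C1,C3) = -1
linking number lk(C2,C3) = +1
3 Fox colorings among 3^5, |V(-1)| = 4: not tricolorable
why: the span of V is 4, within the link bound 5 + 3 - 1


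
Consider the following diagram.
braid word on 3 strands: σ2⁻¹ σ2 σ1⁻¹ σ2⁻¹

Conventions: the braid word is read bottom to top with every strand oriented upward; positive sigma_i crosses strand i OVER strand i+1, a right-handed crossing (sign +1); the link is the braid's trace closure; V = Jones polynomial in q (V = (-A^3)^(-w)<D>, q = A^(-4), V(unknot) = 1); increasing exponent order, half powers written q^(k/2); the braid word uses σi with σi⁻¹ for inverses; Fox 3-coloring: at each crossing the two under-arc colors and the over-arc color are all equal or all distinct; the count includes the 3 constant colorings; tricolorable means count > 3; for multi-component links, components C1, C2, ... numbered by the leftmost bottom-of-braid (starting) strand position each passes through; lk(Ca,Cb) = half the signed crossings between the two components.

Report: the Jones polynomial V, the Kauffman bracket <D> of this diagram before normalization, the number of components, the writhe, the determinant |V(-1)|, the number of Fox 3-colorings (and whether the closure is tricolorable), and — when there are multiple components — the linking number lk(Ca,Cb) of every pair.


Jones polynomial: V(q) = 1
<D> = A^-6; writhe -2
components 1, writhe -2 (4 crossings)
3-colorings: 3 of 3^4, det 1 — not tricolorable
note: the word shrinks to σ1⁻¹ σ2⁻¹ after cancelling


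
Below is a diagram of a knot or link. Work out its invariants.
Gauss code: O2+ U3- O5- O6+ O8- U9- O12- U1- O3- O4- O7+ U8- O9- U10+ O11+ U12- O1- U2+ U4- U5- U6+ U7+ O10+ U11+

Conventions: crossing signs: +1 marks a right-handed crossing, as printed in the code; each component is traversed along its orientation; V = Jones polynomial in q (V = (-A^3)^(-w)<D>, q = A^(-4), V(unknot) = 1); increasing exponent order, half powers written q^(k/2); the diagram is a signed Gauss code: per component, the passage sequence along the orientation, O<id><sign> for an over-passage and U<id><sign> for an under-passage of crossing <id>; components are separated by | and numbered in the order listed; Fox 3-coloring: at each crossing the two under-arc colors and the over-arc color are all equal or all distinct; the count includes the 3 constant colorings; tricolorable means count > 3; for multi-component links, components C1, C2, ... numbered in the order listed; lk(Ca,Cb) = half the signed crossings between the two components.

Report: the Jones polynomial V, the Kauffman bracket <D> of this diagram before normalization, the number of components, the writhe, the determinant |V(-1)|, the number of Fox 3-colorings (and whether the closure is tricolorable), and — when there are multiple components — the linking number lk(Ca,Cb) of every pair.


V = -q^-6 + 2q^-5 - 4q^-4 + 5q^-3 - 4q^-2 + 5q^-1 - 3 + 2q - q^2
<D> = -A^-14 + 2A^-10 - 3A^-6 + 5A^-2 - 4A^2 + 5A^6 - 4A^10 + 2A^14 - A^18 (w = -2)
1 component over 12 crossings, w = -2
9 Fox colorings among 3^12, |V(-1)| = 27: tricolorable
why: w = -2 shifts under R1 moves; the (-A^3)^(2) factor cancels that in V


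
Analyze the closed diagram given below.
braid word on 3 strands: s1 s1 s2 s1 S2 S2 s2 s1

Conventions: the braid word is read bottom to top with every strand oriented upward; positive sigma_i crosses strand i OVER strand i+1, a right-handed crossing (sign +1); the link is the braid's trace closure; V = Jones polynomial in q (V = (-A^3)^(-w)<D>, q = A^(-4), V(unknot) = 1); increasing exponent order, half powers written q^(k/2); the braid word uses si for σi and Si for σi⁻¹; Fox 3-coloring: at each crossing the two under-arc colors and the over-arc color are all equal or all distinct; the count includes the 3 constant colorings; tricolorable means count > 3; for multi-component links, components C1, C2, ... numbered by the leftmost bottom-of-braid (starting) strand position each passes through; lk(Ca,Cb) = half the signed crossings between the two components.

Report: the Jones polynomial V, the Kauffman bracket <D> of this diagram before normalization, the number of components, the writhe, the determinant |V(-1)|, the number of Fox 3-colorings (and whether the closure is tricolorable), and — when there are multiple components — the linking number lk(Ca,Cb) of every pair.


Jones polynomial: V(q) = q + q^3 - q^4
<D> = -A^-4 + 1 + A^8; writhe +4
components 1, writhe +4 (8 crossings)
3-colorings: 9 of 3^8, det 3 — tricolorable
note: the span of V is 3, forcing >= 3 crossings in any diagram


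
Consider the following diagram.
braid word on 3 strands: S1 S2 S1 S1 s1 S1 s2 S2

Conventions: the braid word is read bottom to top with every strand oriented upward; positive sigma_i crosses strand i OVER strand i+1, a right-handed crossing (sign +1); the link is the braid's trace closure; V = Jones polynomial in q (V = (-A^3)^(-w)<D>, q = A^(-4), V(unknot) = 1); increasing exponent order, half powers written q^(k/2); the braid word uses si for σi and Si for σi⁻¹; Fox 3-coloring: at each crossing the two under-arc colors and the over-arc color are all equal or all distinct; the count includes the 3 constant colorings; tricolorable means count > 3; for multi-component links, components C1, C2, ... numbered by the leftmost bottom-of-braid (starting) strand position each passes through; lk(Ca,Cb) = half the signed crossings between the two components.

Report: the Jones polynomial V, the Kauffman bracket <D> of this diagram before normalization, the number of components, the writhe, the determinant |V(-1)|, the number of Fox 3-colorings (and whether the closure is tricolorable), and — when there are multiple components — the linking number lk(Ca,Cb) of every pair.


V(q) = -q^-4 + q^-3 + q^-1
bracket: A^-8 + 1 - A^4, w = -4
1 component, writhe -4, over 8 crossings
det 3, colorings 9 of 3^8 — tricolorable
observation: V spans 3 powers of q: at least 3 crossings in any diagram


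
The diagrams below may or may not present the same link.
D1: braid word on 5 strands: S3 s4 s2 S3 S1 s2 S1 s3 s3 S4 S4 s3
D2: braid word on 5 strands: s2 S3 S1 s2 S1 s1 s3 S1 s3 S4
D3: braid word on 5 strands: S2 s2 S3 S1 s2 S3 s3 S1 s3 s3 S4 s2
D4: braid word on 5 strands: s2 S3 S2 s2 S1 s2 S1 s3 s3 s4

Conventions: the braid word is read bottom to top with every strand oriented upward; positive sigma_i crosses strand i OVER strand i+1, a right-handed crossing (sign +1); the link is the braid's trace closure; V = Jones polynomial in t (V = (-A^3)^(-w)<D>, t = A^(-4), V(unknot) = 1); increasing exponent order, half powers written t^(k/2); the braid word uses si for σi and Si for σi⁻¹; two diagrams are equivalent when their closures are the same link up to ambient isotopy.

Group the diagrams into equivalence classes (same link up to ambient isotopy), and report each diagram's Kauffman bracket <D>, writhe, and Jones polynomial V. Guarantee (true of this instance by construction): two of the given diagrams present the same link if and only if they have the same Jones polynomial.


classes: {D1, D2, D3, D4}
V(D1) = t^-2 - t^-1 + 2 - 2t + t^2 - t^3 + t^4  [12 crossings, <D> = A^-16 - A^-12 + A^-8 - 2A^-4 + 2 - A^4 + A^8, w = 0]
V(D2) = t^-2 - t^-1 + 2 - 2t + t^2 - t^3 + t^4  [10 crossings, <D> = A^-16 - A^-12 + A^-8 - 2A^-4 + 2 - A^4 + A^8, w = 0]
V(D3) = t^-2 - t^-1 + 2 - 2t + t^2 - t^3 + t^4  (w 0, c 12, <D> = A^-16 - A^-12 + A^-8 - 2A^-4 + 2 - A^4 + A^8)
D4 (bracket A^-10 - A^-6 + A^-2 - 2A^2 + 2A^6 - A^10 + A^14; 10 crossings at w = +2): V = t^-2 - t^-1 + 2 - 2t + t^2 - t^3 + t^4
insight: all 4 diagrams share one V(t), hence one class


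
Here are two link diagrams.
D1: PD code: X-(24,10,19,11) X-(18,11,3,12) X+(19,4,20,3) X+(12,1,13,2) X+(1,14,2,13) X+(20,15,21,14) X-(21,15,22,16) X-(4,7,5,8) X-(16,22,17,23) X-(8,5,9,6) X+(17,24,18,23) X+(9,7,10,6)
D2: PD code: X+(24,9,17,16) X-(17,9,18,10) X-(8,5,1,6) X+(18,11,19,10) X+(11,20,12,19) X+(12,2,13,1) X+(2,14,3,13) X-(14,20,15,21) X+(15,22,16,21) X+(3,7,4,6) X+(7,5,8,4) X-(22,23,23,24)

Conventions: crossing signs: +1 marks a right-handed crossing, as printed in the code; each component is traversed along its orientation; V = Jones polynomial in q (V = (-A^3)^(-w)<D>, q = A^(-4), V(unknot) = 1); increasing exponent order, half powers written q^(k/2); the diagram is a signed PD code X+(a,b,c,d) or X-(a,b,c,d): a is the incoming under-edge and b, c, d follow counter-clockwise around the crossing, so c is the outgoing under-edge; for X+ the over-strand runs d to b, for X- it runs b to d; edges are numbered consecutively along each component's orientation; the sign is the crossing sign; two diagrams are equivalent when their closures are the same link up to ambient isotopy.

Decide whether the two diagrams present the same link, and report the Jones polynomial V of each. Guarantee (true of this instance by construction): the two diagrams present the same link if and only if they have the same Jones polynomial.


equivalent: no
D1 (bracket A^-12 + A^-8 + A^-4 + 1; 12 crossings at w = 0): V = 1 + q + q^2 + q^3
D2 (bracket A^-8 + 2 + A^8; 12 crossings at w = +4): V = q + 2q^3 + q^5
key observation: V(q) takes 2 values over 2 diagrams, fixing the grouping


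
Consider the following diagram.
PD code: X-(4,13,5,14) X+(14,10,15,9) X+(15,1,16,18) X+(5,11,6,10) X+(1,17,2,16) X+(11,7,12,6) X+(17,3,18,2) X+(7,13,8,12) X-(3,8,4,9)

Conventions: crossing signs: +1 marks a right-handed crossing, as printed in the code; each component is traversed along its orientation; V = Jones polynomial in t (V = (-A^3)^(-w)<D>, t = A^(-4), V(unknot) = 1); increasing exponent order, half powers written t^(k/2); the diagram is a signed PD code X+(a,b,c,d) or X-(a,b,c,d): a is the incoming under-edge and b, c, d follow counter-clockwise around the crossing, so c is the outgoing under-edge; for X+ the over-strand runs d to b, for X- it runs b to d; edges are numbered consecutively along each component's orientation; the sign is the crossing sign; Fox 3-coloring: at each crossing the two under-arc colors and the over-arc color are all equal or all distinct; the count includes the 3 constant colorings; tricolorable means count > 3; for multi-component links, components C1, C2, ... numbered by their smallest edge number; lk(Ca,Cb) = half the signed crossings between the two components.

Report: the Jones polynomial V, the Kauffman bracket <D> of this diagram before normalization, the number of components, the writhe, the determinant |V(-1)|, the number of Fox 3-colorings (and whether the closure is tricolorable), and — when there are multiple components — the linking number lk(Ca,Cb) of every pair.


Jones polynomial: V(t) = t^2 + 2t^4 - 2t^5 + t^6 - 2t^7 + t^8
<D> = -A^-17 + 2A^-13 - A^-9 + 2A^-5 - 2A^-1 - A^7; writhe +5
components 1, writhe +5 (9 crossings)
3-colorings: 27 of 3^9, det 9 — tricolorable
note: |V(-1)| = 9: so tricolorable, since 3 divides 9


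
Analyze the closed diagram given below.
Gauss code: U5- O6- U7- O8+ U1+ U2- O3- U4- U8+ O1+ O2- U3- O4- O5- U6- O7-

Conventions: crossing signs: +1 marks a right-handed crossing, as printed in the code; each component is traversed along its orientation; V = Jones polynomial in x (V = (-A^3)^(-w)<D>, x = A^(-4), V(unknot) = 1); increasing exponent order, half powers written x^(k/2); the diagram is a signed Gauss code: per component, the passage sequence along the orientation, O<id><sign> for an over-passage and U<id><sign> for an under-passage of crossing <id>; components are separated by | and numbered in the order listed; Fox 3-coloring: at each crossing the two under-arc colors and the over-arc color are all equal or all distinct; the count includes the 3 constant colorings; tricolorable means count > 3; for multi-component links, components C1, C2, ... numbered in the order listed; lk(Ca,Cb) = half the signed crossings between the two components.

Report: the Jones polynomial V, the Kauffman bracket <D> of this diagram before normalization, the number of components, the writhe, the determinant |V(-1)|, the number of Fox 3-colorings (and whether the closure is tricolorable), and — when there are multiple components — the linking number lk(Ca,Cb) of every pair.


Jones polynomial: V(x) = -x^-4 + x^-3 + x^-1
<D> = A^-8 + 1 - A^4; writhe -4
components 1, writhe -4 (8 crossings)
3-colorings: 9 of 3^8, det 3 — tricolorable
note: |V(-1)| = 3: so tricolorable, since 3 divides 3


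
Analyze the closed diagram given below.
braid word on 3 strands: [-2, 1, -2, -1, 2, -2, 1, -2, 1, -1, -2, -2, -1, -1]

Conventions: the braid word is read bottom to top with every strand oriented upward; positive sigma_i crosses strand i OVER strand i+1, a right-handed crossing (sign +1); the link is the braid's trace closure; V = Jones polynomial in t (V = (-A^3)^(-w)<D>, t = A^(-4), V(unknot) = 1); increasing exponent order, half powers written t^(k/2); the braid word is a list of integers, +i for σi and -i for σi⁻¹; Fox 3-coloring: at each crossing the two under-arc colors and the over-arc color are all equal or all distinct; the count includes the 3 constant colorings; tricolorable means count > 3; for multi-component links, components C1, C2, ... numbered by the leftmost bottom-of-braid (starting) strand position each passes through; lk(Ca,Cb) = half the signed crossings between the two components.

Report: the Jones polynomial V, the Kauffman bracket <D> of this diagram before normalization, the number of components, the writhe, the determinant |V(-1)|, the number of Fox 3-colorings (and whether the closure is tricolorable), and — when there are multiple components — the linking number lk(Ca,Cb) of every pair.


V(t) = -t^-9 + t^-8 - 2t^-7 + 3t^-6 - 2t^-5 + 2t^-4 - t^-3 + t^-2
bracket: A^-10 - A^-6 + 2A^-2 - 2A^2 + 3A^6 - 2A^10 + A^14 - A^18, w = -6
1 component, writhe -6, over 14 crossings
det 13, colorings 3 of 3^14 — not tricolorable
observation: the word shrinks to σ2⁻¹ σ1 σ2⁻¹ σ2⁻¹ σ2⁻¹ σ2⁻¹ σ1⁻¹ σ1⁻¹ after cancelling


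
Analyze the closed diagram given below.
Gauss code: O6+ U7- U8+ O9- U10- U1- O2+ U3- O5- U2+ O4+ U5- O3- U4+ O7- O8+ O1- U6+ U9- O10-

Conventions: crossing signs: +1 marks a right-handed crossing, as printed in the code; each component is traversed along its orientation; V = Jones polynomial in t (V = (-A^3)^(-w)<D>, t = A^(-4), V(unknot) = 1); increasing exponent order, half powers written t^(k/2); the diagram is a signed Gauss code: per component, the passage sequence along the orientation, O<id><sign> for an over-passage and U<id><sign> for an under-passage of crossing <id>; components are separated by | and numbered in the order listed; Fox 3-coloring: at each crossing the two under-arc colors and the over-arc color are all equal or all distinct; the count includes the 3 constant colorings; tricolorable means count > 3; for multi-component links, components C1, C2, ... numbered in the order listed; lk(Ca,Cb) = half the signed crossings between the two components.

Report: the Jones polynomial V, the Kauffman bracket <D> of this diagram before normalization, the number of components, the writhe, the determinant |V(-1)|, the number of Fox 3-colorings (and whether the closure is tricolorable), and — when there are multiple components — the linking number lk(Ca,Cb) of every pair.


V(t) = t^-2 - t^-1 + 1 - t + t^2
bracket: A^-14 - A^-10 + A^-6 - A^-2 + A^2, w = -2
1 component, writhe -2, over 10 crossings
det 5, colorings 3 of 3^10 — not tricolorable
observation: V spans 4 powers of t: at least 4 crossings in any diagram


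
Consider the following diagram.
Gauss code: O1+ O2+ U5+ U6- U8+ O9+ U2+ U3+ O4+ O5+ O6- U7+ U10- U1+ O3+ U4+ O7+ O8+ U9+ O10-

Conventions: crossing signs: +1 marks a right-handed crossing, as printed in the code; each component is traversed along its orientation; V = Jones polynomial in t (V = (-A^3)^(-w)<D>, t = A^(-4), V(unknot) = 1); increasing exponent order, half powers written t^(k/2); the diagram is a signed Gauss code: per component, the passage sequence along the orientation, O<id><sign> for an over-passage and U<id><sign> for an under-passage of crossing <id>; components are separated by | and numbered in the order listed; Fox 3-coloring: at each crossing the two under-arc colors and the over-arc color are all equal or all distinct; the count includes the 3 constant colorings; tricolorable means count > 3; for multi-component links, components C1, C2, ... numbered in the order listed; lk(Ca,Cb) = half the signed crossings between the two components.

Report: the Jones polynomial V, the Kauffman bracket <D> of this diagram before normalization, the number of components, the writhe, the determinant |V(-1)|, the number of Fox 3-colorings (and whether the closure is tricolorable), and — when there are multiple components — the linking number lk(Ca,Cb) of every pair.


V(t) = t^2 + 2t^4 - 2t^5 + t^6 - 2t^7 + t^8
bracket: A^-14 - 2A^-10 + A^-6 - 2A^-2 + 2A^2 + A^10, w = +6
1 component, writhe +6, over 10 crossings
det 9, colorings 27 of 3^10 — tricolorable
observation: w = +6 shifts under R1 moves; the (-A^3)^(-6) factor cancels that in V


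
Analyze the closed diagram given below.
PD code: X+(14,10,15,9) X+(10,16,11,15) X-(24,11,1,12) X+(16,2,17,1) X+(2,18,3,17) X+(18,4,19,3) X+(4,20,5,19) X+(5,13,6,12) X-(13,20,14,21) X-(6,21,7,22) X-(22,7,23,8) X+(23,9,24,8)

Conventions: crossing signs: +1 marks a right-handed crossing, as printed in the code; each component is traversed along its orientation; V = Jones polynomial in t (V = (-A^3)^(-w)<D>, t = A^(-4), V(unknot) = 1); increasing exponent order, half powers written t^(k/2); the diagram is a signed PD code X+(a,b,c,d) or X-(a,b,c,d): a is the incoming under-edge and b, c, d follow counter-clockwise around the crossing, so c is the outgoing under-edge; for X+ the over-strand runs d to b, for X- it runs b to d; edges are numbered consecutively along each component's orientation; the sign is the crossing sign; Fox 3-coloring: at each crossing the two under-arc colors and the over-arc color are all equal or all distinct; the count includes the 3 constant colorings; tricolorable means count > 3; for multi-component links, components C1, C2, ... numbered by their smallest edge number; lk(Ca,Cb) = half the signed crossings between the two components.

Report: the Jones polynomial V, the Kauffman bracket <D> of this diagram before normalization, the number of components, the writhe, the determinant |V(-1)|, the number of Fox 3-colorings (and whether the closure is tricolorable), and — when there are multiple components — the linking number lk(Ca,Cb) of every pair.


V = 1 - t + 3t^2 - 3t^3 + 3t^4 - 4t^5 + 3t^6 - 2t^7 + t^8
<D> = A^-20 - 2A^-16 + 3A^-12 - 4A^-8 + 3A^-4 - 3 + 3A^4 - A^8 + A^12 (w = +4)
1 component over 12 crossings, w = +4
9 Fox colorings among 3^12, |V(-1)| = 21: tricolorable
why: the span of V is 8, forcing >= 8 crossings in any diagram


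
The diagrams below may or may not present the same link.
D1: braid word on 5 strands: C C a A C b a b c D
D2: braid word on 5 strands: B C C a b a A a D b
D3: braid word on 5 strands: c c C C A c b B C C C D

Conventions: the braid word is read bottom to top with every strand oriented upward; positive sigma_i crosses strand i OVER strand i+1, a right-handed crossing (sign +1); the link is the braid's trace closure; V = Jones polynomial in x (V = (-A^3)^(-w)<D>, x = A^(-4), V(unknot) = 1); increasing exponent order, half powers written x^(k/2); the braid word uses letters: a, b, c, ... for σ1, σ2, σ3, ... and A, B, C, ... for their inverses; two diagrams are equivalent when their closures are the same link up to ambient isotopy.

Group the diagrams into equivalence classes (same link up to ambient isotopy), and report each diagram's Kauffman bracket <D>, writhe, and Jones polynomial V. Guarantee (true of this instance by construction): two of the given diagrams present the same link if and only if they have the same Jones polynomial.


equivalence classes: {D1, D2} | {D3}
D1 (bracket A^-8 + 2 + A^8; 10 crossings at w = 0): V = x^-2 + 2 + x^2
V(D2) = x^-2 + 2 + x^2  (w 0, c 10, <D> = A^-8 + 2 + A^8)
V(D3) = x^-3 + x^-2 + x^-1 + 1  [12 crossings, <D> = A^-12 + A^-8 + A^-4 + 1, w = -4]
key observation: comparing 3 Jones polynomials yields 2 groups


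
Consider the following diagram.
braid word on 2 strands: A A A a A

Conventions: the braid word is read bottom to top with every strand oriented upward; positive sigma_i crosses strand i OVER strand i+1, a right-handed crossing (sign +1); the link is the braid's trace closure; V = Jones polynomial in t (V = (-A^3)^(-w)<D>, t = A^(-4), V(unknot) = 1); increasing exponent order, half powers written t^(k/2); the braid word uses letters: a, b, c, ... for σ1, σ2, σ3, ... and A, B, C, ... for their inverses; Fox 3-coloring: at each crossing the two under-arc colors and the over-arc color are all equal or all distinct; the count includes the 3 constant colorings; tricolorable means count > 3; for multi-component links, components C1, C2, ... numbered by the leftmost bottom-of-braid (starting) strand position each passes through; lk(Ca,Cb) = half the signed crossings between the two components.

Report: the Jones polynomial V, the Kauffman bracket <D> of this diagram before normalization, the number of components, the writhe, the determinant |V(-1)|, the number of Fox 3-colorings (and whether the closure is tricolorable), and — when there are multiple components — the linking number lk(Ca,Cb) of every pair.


V(t) = -t^-4 + t^-3 + t^-1
bracket: -A^-5 - A^3 + A^7, w = -3
1 component, writhe -3, over 5 crossings
det 3, colorings 9 of 3^5 — tricolorable
observation: w = -3 shifts under R1 moves; the (-A^3)^(3) factor cancels that in V


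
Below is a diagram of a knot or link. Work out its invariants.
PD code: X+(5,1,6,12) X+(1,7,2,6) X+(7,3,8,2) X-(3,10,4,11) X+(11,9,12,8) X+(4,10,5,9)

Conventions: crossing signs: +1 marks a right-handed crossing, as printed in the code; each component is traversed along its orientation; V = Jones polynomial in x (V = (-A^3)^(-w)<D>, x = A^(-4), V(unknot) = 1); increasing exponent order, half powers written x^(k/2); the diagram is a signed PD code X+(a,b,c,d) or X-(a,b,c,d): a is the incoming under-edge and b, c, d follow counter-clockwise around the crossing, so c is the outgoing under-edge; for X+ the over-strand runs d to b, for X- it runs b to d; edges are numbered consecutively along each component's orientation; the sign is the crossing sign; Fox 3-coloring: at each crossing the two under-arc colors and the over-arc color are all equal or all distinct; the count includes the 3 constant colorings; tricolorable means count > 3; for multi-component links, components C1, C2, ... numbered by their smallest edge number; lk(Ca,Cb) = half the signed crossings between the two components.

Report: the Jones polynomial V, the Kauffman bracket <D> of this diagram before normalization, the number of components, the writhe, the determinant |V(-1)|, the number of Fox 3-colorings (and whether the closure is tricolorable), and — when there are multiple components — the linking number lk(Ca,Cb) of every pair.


Jones polynomial: V(x) = x + x^3 - x^4
<D> = -A^-4 + 1 + A^8; writhe +4
components 1, writhe +4 (6 crossings)
3-colorings: 9 of 3^6, det 3 — tricolorable
note: the span of V is 3, forcing >= 3 crossings in any diagram


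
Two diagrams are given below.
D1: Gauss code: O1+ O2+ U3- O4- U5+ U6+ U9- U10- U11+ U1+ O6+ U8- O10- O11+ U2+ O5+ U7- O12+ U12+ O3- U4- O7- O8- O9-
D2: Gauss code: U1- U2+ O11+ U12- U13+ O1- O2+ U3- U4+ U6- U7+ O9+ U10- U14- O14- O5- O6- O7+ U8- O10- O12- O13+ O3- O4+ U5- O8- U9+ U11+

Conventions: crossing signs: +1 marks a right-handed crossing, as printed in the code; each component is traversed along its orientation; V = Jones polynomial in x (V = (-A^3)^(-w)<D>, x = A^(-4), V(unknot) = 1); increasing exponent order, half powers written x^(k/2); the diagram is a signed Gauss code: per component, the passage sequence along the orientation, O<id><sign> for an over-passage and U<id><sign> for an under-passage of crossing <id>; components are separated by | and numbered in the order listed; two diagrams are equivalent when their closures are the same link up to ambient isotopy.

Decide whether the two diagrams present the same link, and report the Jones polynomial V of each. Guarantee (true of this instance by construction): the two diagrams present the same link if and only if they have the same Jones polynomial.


equivalent: yes
V(D1) = -x^-4 + x^-3 + x^-1  (w 0, c 12, <D> = A^4 + A^12 - A^16)
V(D2) = -x^-4 + x^-3 + x^-1  [14 crossings, <D> = A^-2 + A^6 - A^10, w = -2]
key observation: from 12 to 14 crossings by R-moves: one link, two diagrams


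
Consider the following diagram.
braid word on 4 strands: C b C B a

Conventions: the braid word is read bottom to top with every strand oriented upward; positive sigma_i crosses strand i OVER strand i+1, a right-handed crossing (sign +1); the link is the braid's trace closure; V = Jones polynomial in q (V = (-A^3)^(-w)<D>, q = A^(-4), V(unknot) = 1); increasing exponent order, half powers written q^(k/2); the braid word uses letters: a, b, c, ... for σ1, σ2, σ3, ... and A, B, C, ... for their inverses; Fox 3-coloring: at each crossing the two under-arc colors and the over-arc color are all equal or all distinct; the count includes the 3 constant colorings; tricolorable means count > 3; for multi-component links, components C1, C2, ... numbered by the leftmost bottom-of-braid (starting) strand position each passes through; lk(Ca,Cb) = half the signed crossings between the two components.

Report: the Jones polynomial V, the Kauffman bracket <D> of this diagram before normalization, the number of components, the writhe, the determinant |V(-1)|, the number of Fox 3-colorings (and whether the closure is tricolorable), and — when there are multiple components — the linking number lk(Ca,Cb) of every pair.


V = 1
<D> = -A^-3 (w = -1)
1 component over 5 crossings, w = -1
3 Fox colorings among 3^5, |V(-1)| = 1: not tricolorable
why: w = -1 (over 5 crossings) is diagram-only; (-A^3)^(1) removes it from V


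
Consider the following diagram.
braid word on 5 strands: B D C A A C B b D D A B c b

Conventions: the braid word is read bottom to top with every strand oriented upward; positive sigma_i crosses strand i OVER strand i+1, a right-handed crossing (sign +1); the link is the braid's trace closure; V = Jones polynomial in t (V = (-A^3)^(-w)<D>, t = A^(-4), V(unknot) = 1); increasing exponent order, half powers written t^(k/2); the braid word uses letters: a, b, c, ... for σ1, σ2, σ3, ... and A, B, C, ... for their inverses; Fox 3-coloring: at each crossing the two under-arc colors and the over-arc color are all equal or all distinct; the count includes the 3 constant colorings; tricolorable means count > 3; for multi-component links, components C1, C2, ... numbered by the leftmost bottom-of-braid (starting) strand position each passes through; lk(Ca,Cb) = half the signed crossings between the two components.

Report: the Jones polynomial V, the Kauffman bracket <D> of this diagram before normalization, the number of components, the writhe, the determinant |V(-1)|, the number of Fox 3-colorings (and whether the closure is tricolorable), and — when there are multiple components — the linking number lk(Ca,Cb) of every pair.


Jones polynomial: V(t) = t^-10 - 2t^-9 + 2t^-8 - 4t^-7 + 4t^-6 - 3t^-5 + 3t^-4 - t^-3 + t^-2
<D> = A^-16 - A^-12 + 3A^-8 - 3A^-4 + 4 - 4A^4 + 2A^8 - 2A^12 + A^16; writhe -8
components 1, writhe -8 (14 crossings)
3-colorings: 9 of 3^14, det 21 — tricolorable
note: w = -8 shifts under R1 moves; the (-A^3)^(8) factor cancels that in V


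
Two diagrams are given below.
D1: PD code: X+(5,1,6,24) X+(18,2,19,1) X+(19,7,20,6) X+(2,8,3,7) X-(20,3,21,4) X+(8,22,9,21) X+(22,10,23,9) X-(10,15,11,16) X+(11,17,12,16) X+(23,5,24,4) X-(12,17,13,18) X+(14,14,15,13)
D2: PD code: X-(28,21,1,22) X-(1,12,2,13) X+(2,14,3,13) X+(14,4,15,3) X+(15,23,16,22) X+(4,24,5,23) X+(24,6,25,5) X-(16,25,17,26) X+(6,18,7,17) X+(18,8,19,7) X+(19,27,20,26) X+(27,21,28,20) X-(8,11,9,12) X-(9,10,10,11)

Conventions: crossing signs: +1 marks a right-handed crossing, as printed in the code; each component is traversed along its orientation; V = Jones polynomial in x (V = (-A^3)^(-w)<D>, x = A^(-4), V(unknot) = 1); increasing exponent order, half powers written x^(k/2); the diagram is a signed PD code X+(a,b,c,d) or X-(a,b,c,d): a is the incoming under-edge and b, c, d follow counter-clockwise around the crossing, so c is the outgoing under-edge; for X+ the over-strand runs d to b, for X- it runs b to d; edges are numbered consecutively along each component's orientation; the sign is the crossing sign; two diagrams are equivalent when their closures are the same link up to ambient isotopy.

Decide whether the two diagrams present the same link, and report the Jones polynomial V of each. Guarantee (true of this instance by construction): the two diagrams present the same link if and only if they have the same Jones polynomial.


equivalent: yes
D1 (bracket A^-14 - 2A^-10 + A^-6 - 2A^-2 + 2A^2 + A^10; 12 crossings at w = +6): V = x^2 + 2x^4 - 2x^5 + x^6 - 2x^7 + x^8
V(D2) = x^2 + 2x^4 - 2x^5 + x^6 - 2x^7 + x^8  (w +4, c 14, <D> = A^-20 - 2A^-16 + A^-12 - 2A^-8 + 2A^-4 + A^4)
key observation: one V(x) for all 2 diagrams — one class (guaranteed)


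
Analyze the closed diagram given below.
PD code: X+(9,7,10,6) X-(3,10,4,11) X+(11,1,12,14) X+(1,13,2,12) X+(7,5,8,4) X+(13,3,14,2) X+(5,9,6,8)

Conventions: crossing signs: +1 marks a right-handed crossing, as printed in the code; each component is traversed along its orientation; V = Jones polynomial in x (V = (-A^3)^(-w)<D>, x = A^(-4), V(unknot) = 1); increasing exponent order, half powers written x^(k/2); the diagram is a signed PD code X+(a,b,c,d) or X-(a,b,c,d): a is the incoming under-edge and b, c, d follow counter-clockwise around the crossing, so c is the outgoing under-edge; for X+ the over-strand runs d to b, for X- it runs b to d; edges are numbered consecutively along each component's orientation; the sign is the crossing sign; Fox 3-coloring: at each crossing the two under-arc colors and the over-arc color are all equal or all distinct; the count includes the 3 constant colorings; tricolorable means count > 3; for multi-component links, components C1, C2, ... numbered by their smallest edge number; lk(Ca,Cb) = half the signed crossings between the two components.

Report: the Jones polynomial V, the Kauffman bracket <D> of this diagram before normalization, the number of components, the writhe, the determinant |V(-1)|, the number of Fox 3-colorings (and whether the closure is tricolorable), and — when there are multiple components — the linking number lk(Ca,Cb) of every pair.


Jones polynomial: V(x) = x^2 + 2x^4 - 2x^5 + x^6 - 2x^7 + x^8
<D> = -A^-17 + 2A^-13 - A^-9 + 2A^-5 - 2A^-1 - A^7; writhe +5
components 1, writhe +5 (7 crossings)
3-colorings: 27 of 3^7, det 9 — tricolorable
note: det 9 = |V(-1)|; divisible by 3, so tricolorable


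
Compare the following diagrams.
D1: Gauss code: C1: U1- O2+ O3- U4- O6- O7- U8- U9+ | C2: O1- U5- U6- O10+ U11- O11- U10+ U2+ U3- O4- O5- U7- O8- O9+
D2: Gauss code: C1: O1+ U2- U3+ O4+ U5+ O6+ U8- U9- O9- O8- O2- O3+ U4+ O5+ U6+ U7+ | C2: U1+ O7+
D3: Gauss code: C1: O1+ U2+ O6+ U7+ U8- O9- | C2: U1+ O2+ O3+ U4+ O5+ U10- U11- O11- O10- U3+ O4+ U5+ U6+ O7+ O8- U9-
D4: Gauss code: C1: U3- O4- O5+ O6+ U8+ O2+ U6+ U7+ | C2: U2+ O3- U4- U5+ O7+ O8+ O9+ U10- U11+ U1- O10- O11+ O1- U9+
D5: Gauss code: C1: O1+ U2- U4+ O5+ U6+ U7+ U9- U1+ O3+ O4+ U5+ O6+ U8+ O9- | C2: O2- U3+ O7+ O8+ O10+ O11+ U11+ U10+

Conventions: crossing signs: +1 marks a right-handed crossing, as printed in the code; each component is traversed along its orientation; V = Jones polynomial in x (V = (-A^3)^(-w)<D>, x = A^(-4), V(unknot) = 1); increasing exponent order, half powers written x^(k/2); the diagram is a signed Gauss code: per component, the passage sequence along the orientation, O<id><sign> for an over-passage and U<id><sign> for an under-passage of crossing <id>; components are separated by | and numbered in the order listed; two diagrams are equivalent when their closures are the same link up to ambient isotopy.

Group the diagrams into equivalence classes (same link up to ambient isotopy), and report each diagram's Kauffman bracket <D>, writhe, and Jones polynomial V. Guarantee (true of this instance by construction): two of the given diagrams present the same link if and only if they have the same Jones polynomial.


classes: {D1} | {D2, D3, D5} | {D4}
V(D1) = -x^(-11/2) + x^(-9/2) - x^(-7/2) - x^(-3/2)  [11 crossings, <D> = A^-9 + A^-1 - A^3 + A^7, w = -5]
V(D2) = -x^(3/2) - 2x^(7/2) + x^(9/2) - x^(11/2) + x^(13/2)  (w +3, c 9, <D> = -A^-17 + A^-13 - A^-9 + 2A^-5 + A^3)
V(D3) = -x^(3/2) - 2x^(7/2) + x^(9/2) - x^(11/2) + x^(13/2)  (w +3, c 11, <D> = -A^-17 + A^-13 - A^-9 + 2A^-5 + A^3)
V(D4) = -x^(1/2) - x^(5/2)  [11 crossings, <D> = A^-1 + A^7, w = +3]
V(D5) = -x^(3/2) - 2x^(7/2) + x^(9/2) - x^(11/2) + x^(13/2)  [11 crossings, <D> = -A^-5 + A^-1 - A^3 + 2A^7 + A^15, w = +7]
insight: V(x) takes 3 values over 5 diagrams, fixing the grouping
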